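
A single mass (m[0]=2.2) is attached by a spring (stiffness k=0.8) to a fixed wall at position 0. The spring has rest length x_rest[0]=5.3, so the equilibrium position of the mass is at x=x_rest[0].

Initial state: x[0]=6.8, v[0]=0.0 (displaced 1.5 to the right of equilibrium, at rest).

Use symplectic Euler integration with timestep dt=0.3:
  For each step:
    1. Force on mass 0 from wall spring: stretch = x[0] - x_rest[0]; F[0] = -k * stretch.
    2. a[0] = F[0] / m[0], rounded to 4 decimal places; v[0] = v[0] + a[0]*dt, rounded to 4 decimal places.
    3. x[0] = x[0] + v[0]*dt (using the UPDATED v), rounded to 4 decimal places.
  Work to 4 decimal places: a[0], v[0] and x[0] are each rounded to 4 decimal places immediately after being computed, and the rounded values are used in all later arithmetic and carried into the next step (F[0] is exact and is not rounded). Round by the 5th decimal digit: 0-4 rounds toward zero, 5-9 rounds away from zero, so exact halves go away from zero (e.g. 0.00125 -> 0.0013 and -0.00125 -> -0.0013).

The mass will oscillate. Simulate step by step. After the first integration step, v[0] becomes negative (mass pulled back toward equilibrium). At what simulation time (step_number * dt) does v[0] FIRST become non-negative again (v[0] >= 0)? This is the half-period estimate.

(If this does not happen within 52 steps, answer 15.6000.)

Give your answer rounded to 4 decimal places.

Step 0: x=[6.8000] v=[0.0000]
Step 1: x=[6.7509] v=[-0.1637]
Step 2: x=[6.6543] v=[-0.3220]
Step 3: x=[6.5134] v=[-0.4698]
Step 4: x=[6.3327] v=[-0.6022]
Step 5: x=[6.1182] v=[-0.7149]
Step 6: x=[5.8769] v=[-0.8042]
Step 7: x=[5.6168] v=[-0.8671]
Step 8: x=[5.3463] v=[-0.9017]
Step 9: x=[5.0743] v=[-0.9067]
Step 10: x=[4.8097] v=[-0.8821]
Step 11: x=[4.5611] v=[-0.8286]
Step 12: x=[4.3367] v=[-0.7480]
Step 13: x=[4.1438] v=[-0.6429]
Step 14: x=[3.9888] v=[-0.5168]
Step 15: x=[3.8767] v=[-0.3738]
Step 16: x=[3.8112] v=[-0.2185]
Step 17: x=[3.7944] v=[-0.0561]
Step 18: x=[3.8269] v=[0.1082]
First v>=0 after going negative at step 18, time=5.4000

Answer: 5.4000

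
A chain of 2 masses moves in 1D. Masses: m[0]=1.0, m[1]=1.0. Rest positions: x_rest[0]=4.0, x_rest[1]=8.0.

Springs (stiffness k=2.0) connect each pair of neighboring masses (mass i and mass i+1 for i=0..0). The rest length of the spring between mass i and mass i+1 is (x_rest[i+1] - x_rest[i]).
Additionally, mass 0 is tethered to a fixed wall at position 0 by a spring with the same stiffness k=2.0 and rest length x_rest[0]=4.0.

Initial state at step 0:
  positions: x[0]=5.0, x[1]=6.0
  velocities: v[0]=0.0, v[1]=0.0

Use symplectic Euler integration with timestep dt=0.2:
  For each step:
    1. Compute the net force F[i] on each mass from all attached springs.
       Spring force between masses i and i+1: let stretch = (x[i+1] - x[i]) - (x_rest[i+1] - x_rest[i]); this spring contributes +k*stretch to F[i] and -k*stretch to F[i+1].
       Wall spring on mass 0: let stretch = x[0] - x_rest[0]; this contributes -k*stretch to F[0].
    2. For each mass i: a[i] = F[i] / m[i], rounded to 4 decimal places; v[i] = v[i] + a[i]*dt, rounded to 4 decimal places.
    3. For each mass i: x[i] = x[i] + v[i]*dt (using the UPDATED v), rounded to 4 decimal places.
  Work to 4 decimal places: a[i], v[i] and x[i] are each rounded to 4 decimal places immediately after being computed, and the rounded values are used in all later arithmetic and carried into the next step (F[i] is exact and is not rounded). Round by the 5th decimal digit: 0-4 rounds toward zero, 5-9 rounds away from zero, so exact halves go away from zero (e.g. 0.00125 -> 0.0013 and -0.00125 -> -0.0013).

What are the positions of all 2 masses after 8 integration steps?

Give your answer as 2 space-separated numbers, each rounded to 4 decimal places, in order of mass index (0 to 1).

Step 0: x=[5.0000 6.0000] v=[0.0000 0.0000]
Step 1: x=[4.6800 6.2400] v=[-1.6000 1.2000]
Step 2: x=[4.1104 6.6752] v=[-2.8480 2.1760]
Step 3: x=[3.4172 7.2252] v=[-3.4662 2.7501]
Step 4: x=[2.7552 7.7906] v=[-3.3099 2.8269]
Step 5: x=[2.2756 8.2731] v=[-2.3978 2.4127]
Step 6: x=[2.0938 8.5958] v=[-0.9090 1.6137]
Step 7: x=[2.2647 8.7184] v=[0.8543 0.6129]
Step 8: x=[2.7707 8.6447] v=[2.5299 -0.3686]

Answer: 2.7707 8.6447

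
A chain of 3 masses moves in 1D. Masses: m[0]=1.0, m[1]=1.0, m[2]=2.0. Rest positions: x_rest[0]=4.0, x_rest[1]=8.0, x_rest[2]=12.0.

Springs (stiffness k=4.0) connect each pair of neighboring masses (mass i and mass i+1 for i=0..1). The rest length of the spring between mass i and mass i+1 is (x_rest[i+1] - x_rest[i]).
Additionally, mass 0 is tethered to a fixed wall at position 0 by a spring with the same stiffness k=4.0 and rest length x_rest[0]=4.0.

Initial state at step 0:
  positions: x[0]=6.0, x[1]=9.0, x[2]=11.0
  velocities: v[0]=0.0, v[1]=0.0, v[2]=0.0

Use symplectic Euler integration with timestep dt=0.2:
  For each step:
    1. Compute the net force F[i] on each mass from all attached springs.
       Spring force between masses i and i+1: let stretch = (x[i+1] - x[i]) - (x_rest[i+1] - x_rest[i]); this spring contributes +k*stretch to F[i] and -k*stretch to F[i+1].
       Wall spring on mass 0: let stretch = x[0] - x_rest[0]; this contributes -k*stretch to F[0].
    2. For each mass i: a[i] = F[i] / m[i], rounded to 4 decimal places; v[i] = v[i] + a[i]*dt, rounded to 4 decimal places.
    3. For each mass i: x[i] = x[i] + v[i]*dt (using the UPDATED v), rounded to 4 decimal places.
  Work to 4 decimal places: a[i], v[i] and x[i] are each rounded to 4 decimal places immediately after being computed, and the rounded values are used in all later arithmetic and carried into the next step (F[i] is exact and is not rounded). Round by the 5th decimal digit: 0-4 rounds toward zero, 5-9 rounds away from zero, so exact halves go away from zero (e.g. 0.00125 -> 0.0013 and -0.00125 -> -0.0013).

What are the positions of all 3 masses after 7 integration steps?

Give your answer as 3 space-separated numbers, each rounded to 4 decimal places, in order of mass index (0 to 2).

Step 0: x=[6.0000 9.0000 11.0000] v=[0.0000 0.0000 0.0000]
Step 1: x=[5.5200 8.8400 11.1600] v=[-2.4000 -0.8000 0.8000]
Step 2: x=[4.6880 8.5200 11.4544] v=[-4.1600 -1.6000 1.4720]
Step 3: x=[3.7190 8.0564 11.8340] v=[-4.8448 -2.3181 1.8982]
Step 4: x=[2.8490 7.5032 12.2314] v=[-4.3501 -2.7659 1.9872]
Step 5: x=[2.2678 6.9619 12.5706] v=[-2.9059 -2.7067 1.6959]
Step 6: x=[2.0748 6.5669 12.7811] v=[-0.9649 -1.9750 1.0524]
Step 7: x=[2.2686 6.4474 12.8144] v=[0.9689 -0.5973 0.1667]

Answer: 2.2686 6.4474 12.8144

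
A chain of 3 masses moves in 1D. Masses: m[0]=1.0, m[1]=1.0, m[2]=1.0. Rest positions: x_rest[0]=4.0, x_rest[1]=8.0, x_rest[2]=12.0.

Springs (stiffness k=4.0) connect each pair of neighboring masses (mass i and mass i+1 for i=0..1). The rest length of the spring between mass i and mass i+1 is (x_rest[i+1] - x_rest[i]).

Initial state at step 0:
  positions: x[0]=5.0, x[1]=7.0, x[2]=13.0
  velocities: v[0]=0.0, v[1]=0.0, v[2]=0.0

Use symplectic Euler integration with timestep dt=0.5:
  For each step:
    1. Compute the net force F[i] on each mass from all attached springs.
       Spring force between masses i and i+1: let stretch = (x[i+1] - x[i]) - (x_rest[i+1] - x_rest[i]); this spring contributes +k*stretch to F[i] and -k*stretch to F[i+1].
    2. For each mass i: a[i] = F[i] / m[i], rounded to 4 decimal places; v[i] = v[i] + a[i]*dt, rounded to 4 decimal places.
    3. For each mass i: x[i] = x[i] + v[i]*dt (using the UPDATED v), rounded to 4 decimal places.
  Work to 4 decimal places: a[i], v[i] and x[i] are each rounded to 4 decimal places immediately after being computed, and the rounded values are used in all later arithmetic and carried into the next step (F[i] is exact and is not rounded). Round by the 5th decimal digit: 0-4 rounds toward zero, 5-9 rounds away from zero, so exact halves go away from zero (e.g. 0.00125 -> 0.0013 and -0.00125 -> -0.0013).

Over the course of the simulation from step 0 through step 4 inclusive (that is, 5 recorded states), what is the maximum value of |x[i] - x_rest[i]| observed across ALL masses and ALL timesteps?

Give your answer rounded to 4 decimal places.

Step 0: x=[5.0000 7.0000 13.0000] v=[0.0000 0.0000 0.0000]
Step 1: x=[3.0000 11.0000 11.0000] v=[-4.0000 8.0000 -4.0000]
Step 2: x=[5.0000 7.0000 13.0000] v=[4.0000 -8.0000 4.0000]
Step 3: x=[5.0000 7.0000 13.0000] v=[0.0000 0.0000 0.0000]
Step 4: x=[3.0000 11.0000 11.0000] v=[-4.0000 8.0000 -4.0000]
Max displacement = 3.0000

Answer: 3.0000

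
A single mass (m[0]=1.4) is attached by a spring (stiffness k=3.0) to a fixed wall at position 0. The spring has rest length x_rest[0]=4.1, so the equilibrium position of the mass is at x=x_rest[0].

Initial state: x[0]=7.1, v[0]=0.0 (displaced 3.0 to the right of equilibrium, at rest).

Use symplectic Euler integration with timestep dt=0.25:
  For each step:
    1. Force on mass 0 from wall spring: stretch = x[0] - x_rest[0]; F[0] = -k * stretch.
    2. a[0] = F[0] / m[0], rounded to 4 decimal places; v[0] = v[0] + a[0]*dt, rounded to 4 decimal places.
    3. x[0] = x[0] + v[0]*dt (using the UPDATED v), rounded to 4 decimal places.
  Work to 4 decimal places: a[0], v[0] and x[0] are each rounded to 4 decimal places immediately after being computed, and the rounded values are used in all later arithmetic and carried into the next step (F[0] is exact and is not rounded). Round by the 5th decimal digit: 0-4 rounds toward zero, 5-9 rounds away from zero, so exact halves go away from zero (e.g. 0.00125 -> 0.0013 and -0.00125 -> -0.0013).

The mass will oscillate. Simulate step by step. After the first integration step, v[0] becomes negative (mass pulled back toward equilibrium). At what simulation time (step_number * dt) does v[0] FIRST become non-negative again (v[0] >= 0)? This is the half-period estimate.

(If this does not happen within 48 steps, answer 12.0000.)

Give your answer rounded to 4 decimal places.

Answer: 2.2500

Derivation:
Step 0: x=[7.1000] v=[0.0000]
Step 1: x=[6.6982] v=[-1.6072]
Step 2: x=[5.9484] v=[-2.9991]
Step 3: x=[4.9511] v=[-3.9893]
Step 4: x=[3.8398] v=[-4.4453]
Step 5: x=[2.7633] v=[-4.3059]
Step 6: x=[1.8659] v=[-3.5898]
Step 7: x=[1.2677] v=[-2.3930]
Step 8: x=[1.0488] v=[-0.8757]
Step 9: x=[1.2385] v=[0.7589]
First v>=0 after going negative at step 9, time=2.2500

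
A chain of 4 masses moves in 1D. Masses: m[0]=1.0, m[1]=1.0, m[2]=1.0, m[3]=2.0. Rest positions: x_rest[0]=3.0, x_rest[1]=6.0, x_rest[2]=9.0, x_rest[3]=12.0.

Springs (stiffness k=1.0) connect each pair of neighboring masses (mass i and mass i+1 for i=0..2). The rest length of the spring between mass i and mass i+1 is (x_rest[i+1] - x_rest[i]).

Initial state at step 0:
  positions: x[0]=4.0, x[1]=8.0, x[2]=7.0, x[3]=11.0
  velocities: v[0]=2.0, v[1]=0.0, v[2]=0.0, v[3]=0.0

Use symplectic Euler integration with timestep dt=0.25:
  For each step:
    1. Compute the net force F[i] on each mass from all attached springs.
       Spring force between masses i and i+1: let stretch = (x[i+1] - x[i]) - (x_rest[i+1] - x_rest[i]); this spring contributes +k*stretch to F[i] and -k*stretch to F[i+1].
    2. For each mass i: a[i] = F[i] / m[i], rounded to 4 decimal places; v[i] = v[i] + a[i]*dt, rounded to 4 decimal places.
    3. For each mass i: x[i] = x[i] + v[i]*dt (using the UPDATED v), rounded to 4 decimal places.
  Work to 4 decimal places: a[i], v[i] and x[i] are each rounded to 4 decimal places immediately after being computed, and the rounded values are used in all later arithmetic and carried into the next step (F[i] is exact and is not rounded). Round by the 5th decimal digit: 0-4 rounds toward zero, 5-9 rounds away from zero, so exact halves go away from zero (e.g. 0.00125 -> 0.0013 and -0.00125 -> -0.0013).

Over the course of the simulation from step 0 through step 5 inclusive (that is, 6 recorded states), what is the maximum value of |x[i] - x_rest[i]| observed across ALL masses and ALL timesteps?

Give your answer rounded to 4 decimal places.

Step 0: x=[4.0000 8.0000 7.0000 11.0000] v=[2.0000 0.0000 0.0000 0.0000]
Step 1: x=[4.5625 7.6875 7.3125 10.9688] v=[2.2500 -1.2500 1.2500 -0.1250]
Step 2: x=[5.1328 7.1563 7.8770 10.9170] v=[2.2813 -2.1250 2.2578 -0.2071]
Step 3: x=[5.6421 6.5436 8.5864 10.8640] v=[2.0372 -2.4507 2.8376 -0.2121]
Step 4: x=[6.0203 6.0023 9.3105 10.8336] v=[1.5126 -2.1654 2.8963 -0.1218]
Step 5: x=[6.2098 5.6688 9.9230 10.8493] v=[0.7581 -1.3339 2.4500 0.0628]
Max displacement = 3.2098

Answer: 3.2098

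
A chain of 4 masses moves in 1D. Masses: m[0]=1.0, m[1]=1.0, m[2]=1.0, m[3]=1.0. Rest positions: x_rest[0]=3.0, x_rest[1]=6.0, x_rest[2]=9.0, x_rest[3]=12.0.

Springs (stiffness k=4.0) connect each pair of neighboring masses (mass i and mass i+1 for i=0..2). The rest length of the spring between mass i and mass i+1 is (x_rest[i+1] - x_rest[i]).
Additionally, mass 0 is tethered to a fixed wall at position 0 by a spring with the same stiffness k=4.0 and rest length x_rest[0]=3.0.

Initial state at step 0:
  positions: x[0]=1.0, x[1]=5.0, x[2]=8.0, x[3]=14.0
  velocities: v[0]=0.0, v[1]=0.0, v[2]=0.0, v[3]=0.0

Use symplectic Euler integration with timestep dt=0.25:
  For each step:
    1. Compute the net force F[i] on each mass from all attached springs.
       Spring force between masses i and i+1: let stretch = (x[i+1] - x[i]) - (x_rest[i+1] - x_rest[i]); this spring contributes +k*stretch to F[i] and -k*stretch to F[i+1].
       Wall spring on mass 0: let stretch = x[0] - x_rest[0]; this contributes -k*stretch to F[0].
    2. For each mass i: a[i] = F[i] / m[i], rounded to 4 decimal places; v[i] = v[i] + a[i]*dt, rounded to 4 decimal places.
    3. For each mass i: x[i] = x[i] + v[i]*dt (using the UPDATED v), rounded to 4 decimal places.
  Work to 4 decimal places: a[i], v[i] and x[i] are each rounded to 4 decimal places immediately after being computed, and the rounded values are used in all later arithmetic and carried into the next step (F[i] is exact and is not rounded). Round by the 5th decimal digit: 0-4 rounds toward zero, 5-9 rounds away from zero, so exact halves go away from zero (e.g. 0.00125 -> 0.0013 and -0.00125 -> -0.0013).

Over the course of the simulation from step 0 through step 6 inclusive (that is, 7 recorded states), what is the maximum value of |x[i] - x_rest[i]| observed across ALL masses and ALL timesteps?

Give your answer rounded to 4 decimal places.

Answer: 2.5582

Derivation:
Step 0: x=[1.0000 5.0000 8.0000 14.0000] v=[0.0000 0.0000 0.0000 0.0000]
Step 1: x=[1.7500 4.7500 8.7500 13.2500] v=[3.0000 -1.0000 3.0000 -3.0000]
Step 2: x=[2.8125 4.7500 9.6250 12.1250] v=[4.2500 0.0000 3.5000 -4.5000]
Step 3: x=[3.6563 5.4844 9.9063 11.1250] v=[3.3750 2.9375 1.1250 -4.0000]
Step 4: x=[4.0430 6.8672 9.3868 10.5703] v=[1.5468 5.5313 -2.0782 -2.2187]
Step 5: x=[4.1250 8.1739 8.5332 10.4698] v=[0.3280 5.2267 -3.4143 -0.4022]
Step 6: x=[4.1880 8.5582 8.0740 10.6351] v=[0.2519 1.5371 -1.8370 0.6612]
Max displacement = 2.5582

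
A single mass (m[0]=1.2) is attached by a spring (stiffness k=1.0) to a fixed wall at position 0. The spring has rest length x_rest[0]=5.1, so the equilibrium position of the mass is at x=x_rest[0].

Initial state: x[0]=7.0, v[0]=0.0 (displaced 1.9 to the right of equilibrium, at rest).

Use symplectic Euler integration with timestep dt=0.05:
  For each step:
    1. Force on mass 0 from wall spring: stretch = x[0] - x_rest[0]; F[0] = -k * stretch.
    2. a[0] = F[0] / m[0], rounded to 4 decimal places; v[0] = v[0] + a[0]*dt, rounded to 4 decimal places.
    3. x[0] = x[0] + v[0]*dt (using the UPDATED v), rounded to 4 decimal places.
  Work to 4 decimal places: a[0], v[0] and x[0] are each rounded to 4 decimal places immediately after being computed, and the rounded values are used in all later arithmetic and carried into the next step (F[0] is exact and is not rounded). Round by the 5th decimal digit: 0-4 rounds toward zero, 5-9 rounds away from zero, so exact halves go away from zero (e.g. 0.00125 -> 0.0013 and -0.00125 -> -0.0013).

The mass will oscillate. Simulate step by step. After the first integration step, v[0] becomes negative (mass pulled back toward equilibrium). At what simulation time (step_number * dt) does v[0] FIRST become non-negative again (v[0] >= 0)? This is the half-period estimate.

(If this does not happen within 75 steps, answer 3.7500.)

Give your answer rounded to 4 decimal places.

Step 0: x=[7.0000] v=[0.0000]
Step 1: x=[6.9960] v=[-0.0792]
Step 2: x=[6.9881] v=[-0.1582]
Step 3: x=[6.9763] v=[-0.2369]
Step 4: x=[6.9605] v=[-0.3151]
Step 5: x=[6.9409] v=[-0.3926]
Step 6: x=[6.9174] v=[-0.4693]
Step 7: x=[6.8902] v=[-0.5450]
Step 8: x=[6.8592] v=[-0.6196]
Step 9: x=[6.8246] v=[-0.6929]
Step 10: x=[6.7864] v=[-0.7648]
Step 11: x=[6.7446] v=[-0.8351]
Step 12: x=[6.6994] v=[-0.9036]
Step 13: x=[6.6509] v=[-0.9702]
Step 14: x=[6.5992] v=[-1.0348]
Step 15: x=[6.5443] v=[-1.0973]
Step 16: x=[6.4864] v=[-1.1575]
Step 17: x=[6.4256] v=[-1.2153]
Step 18: x=[6.3621] v=[-1.2705]
Step 19: x=[6.2959] v=[-1.3231]
Step 20: x=[6.2273] v=[-1.3729]
Step 21: x=[6.1563] v=[-1.4199]
Step 22: x=[6.0831] v=[-1.4639]
Step 23: x=[6.0079] v=[-1.5049]
Step 24: x=[5.9308] v=[-1.5427]
Step 25: x=[5.8519] v=[-1.5773]
Step 26: x=[5.7715] v=[-1.6086]
Step 27: x=[5.6897] v=[-1.6366]
Step 28: x=[5.6066] v=[-1.6612]
Step 29: x=[5.5225] v=[-1.6823]
Step 30: x=[5.4375] v=[-1.6999]
Step 31: x=[5.3518] v=[-1.7140]
Step 32: x=[5.2656] v=[-1.7245]
Step 33: x=[5.1790] v=[-1.7314]
Step 34: x=[5.0923] v=[-1.7347]
Step 35: x=[5.0056] v=[-1.7344]
Step 36: x=[4.9191] v=[-1.7305]
Step 37: x=[4.8330] v=[-1.7230]
Step 38: x=[4.7474] v=[-1.7119]
Step 39: x=[4.6625] v=[-1.6972]
Step 40: x=[4.5786] v=[-1.6790]
Step 41: x=[4.4957] v=[-1.6573]
Step 42: x=[4.4141] v=[-1.6321]
Step 43: x=[4.3339] v=[-1.6035]
Step 44: x=[4.2553] v=[-1.5716]
Step 45: x=[4.1785] v=[-1.5364]
Step 46: x=[4.1036] v=[-1.4980]
Step 47: x=[4.0308] v=[-1.4565]
Step 48: x=[3.9602] v=[-1.4120]
Step 49: x=[3.8920] v=[-1.3645]
Step 50: x=[3.8263] v=[-1.3142]
Step 51: x=[3.7632] v=[-1.2611]
Step 52: x=[3.7029] v=[-1.2054]
Step 53: x=[3.6455] v=[-1.1472]
Step 54: x=[3.5912] v=[-1.0866]
Step 55: x=[3.5400] v=[-1.0237]
Step 56: x=[3.4921] v=[-0.9587]
Step 57: x=[3.4475] v=[-0.8917]
Step 58: x=[3.4064] v=[-0.8228]
Step 59: x=[3.3688] v=[-0.7522]
Step 60: x=[3.3348] v=[-0.6801]
Step 61: x=[3.3045] v=[-0.6066]
Step 62: x=[3.2779] v=[-0.5318]
Step 63: x=[3.2551] v=[-0.4559]
Step 64: x=[3.2362] v=[-0.3790]
Step 65: x=[3.2211] v=[-0.3013]
Step 66: x=[3.2100] v=[-0.2230]
Step 67: x=[3.2028] v=[-0.1443]
Step 68: x=[3.1995] v=[-0.0653]
Step 69: x=[3.2002] v=[0.0139]
First v>=0 after going negative at step 69, time=3.4500

Answer: 3.4500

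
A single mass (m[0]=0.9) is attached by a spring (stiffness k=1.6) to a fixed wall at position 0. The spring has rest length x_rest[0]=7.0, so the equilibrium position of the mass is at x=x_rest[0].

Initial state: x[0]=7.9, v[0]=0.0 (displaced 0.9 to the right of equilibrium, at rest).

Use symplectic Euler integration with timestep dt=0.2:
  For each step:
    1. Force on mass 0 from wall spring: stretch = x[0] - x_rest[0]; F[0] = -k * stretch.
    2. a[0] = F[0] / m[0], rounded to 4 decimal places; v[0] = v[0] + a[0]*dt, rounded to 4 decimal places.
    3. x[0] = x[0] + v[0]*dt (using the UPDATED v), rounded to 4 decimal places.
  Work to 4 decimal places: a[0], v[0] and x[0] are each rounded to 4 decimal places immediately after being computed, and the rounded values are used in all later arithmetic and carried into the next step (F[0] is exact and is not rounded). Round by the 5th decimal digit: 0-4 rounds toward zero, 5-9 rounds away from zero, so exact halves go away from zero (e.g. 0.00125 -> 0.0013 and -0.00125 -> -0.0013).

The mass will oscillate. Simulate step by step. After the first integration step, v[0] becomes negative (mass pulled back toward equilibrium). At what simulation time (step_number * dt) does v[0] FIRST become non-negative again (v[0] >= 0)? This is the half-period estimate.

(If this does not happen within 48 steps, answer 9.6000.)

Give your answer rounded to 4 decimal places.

Step 0: x=[7.9000] v=[0.0000]
Step 1: x=[7.8360] v=[-0.3200]
Step 2: x=[7.7126] v=[-0.6172]
Step 3: x=[7.5385] v=[-0.8706]
Step 4: x=[7.3261] v=[-1.0621]
Step 5: x=[7.0905] v=[-1.1780]
Step 6: x=[6.8485] v=[-1.2102]
Step 7: x=[6.6172] v=[-1.1563]
Step 8: x=[6.4132] v=[-1.0202]
Step 9: x=[6.2509] v=[-0.8116]
Step 10: x=[6.1418] v=[-0.5453]
Step 11: x=[6.0938] v=[-0.2402]
Step 12: x=[6.1102] v=[0.0820]
First v>=0 after going negative at step 12, time=2.4000

Answer: 2.4000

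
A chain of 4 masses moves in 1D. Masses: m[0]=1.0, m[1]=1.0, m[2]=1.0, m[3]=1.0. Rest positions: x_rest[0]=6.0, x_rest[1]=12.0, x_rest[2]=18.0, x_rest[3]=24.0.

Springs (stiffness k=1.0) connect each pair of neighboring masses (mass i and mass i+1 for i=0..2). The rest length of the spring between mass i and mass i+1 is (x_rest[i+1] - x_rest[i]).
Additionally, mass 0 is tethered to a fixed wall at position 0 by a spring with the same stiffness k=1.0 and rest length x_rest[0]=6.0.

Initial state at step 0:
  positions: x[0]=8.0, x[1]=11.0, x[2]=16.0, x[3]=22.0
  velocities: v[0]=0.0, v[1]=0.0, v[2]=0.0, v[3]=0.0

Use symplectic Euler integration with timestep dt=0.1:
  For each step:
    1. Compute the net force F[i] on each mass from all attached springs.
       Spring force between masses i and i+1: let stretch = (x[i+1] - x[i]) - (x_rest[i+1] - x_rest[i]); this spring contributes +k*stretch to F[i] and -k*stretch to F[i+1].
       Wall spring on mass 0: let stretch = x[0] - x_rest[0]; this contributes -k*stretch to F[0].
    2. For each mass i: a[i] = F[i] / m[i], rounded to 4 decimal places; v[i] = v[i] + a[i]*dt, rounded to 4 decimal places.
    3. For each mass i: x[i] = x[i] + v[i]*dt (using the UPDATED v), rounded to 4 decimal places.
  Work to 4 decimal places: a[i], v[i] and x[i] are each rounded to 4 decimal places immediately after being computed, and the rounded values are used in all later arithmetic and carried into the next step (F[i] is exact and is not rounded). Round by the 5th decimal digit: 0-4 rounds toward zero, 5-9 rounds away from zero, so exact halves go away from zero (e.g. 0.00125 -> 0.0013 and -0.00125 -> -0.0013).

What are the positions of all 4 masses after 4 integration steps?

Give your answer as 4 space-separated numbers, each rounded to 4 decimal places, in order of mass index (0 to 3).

Step 0: x=[8.0000 11.0000 16.0000 22.0000] v=[0.0000 0.0000 0.0000 0.0000]
Step 1: x=[7.9500 11.0200 16.0100 22.0000] v=[-0.5000 0.2000 0.1000 0.0000]
Step 2: x=[7.8512 11.0592 16.0300 22.0001] v=[-0.9880 0.3920 0.2000 0.0010]
Step 3: x=[7.7060 11.1160 16.0600 22.0005] v=[-1.4523 0.5683 0.2999 0.0040]
Step 4: x=[7.5178 11.1882 16.1000 22.0015] v=[-1.8819 0.7217 0.3996 0.0100]

Answer: 7.5178 11.1882 16.1000 22.0015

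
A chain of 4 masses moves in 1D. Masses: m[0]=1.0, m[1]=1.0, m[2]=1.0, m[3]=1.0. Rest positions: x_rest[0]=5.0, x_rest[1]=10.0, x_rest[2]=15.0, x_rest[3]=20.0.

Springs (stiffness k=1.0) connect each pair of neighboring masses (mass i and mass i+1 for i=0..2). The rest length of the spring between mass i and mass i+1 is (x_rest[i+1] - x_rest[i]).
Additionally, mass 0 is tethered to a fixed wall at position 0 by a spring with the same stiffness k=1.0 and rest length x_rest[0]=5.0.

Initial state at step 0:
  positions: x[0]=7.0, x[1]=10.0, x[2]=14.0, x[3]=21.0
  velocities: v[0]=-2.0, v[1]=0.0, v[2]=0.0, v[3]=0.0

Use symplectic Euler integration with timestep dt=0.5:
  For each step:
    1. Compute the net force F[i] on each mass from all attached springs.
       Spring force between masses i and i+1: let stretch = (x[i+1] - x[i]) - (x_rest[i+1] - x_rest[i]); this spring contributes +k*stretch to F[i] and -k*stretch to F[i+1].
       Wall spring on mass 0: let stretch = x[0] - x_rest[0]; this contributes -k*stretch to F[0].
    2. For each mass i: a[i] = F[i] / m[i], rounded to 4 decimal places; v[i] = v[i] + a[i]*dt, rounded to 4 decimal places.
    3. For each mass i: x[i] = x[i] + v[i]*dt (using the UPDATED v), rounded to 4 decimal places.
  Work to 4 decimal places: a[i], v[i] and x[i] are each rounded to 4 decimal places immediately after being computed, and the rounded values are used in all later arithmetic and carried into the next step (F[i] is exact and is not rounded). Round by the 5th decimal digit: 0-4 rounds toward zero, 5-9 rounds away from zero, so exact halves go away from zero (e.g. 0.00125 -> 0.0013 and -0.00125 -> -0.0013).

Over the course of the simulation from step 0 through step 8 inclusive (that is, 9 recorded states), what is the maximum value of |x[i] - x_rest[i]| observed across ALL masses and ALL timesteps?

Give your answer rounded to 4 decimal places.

Answer: 2.8281

Derivation:
Step 0: x=[7.0000 10.0000 14.0000 21.0000] v=[-2.0000 0.0000 0.0000 0.0000]
Step 1: x=[5.0000 10.2500 14.7500 20.5000] v=[-4.0000 0.5000 1.5000 -1.0000]
Step 2: x=[3.0625 10.3125 15.8125 19.8125] v=[-3.8750 0.1250 2.1250 -1.3750]
Step 3: x=[2.1719 9.9375 16.5000 19.3750] v=[-1.7813 -0.7500 1.3750 -0.8750]
Step 4: x=[2.6797 9.2617 16.2656 19.4688] v=[1.0156 -1.3516 -0.4688 0.1875]
Step 5: x=[4.1631 8.6914 15.0810 20.0118] v=[2.9668 -1.1407 -2.3692 1.0859]
Step 6: x=[5.7378 8.5864 13.5317 20.5721] v=[3.1494 -0.2101 -3.0986 1.1205]
Step 7: x=[6.5902 9.0056 12.5062 20.6223] v=[1.7048 0.8383 -2.0511 0.1003]
Step 8: x=[6.3989 9.6961 12.6346 19.8934] v=[-0.3826 1.3809 0.2567 -1.4578]
Max displacement = 2.8281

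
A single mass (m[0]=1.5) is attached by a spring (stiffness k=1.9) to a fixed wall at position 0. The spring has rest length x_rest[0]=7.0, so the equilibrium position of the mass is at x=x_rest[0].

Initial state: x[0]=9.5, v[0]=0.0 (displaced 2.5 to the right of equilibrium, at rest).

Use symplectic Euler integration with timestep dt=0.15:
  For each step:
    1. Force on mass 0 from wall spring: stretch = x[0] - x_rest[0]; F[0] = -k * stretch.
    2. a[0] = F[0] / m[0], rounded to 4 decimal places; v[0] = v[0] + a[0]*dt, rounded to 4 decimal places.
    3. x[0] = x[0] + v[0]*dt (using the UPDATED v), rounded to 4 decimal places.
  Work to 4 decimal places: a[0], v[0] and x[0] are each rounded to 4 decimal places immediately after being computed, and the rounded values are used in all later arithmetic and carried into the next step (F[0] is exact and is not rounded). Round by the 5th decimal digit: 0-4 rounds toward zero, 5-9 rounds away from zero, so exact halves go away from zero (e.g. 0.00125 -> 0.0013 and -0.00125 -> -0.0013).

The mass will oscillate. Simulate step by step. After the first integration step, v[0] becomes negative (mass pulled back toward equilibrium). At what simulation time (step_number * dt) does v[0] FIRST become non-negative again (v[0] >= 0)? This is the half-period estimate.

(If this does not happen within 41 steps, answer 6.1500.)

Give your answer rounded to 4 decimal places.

Answer: 2.8500

Derivation:
Step 0: x=[9.5000] v=[0.0000]
Step 1: x=[9.4288] v=[-0.4750]
Step 2: x=[9.2883] v=[-0.9365]
Step 3: x=[9.0826] v=[-1.3713]
Step 4: x=[8.8176] v=[-1.7670]
Step 5: x=[8.5008] v=[-2.1123]
Step 6: x=[8.1412] v=[-2.3975]
Step 7: x=[7.7491] v=[-2.6143]
Step 8: x=[7.3356] v=[-2.7566]
Step 9: x=[6.9125] v=[-2.8204]
Step 10: x=[6.4919] v=[-2.8038]
Step 11: x=[6.0858] v=[-2.7073]
Step 12: x=[5.7058] v=[-2.5336]
Step 13: x=[5.3626] v=[-2.2877]
Step 14: x=[5.0661] v=[-1.9766]
Step 15: x=[4.8247] v=[-1.6092]
Step 16: x=[4.6453] v=[-1.1959]
Step 17: x=[4.5330] v=[-0.7485]
Step 18: x=[4.4910] v=[-0.2798]
Step 19: x=[4.5205] v=[0.1969]
First v>=0 after going negative at step 19, time=2.8500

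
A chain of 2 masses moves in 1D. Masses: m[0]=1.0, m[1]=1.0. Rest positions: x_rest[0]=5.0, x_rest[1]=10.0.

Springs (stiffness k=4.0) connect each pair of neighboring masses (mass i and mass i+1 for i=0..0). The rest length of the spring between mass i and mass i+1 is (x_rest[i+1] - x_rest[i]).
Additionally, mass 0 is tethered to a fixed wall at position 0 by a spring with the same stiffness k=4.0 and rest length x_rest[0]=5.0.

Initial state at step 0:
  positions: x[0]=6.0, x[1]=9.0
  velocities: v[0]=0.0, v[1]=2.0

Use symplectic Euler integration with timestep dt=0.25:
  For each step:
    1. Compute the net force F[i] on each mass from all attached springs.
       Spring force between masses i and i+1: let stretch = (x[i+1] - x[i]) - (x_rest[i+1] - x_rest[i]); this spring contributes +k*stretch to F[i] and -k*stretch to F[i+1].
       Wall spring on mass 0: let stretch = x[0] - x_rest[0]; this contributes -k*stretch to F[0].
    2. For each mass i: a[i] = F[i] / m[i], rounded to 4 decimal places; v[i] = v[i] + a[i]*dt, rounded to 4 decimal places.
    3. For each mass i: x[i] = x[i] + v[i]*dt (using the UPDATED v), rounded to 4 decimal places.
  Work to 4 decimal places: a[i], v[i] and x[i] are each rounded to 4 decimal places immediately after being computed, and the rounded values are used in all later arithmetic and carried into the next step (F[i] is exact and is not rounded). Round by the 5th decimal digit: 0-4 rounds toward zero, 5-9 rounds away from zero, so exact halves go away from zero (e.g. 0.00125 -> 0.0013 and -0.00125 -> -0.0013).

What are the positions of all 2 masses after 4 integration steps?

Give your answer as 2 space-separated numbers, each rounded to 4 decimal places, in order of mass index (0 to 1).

Answer: 4.6680 11.6875

Derivation:
Step 0: x=[6.0000 9.0000] v=[0.0000 2.0000]
Step 1: x=[5.2500 10.0000] v=[-3.0000 4.0000]
Step 2: x=[4.3750 11.0625] v=[-3.5000 4.2500]
Step 3: x=[4.0781 11.7031] v=[-1.1875 2.5625]
Step 4: x=[4.6680 11.6875] v=[2.3594 -0.0625]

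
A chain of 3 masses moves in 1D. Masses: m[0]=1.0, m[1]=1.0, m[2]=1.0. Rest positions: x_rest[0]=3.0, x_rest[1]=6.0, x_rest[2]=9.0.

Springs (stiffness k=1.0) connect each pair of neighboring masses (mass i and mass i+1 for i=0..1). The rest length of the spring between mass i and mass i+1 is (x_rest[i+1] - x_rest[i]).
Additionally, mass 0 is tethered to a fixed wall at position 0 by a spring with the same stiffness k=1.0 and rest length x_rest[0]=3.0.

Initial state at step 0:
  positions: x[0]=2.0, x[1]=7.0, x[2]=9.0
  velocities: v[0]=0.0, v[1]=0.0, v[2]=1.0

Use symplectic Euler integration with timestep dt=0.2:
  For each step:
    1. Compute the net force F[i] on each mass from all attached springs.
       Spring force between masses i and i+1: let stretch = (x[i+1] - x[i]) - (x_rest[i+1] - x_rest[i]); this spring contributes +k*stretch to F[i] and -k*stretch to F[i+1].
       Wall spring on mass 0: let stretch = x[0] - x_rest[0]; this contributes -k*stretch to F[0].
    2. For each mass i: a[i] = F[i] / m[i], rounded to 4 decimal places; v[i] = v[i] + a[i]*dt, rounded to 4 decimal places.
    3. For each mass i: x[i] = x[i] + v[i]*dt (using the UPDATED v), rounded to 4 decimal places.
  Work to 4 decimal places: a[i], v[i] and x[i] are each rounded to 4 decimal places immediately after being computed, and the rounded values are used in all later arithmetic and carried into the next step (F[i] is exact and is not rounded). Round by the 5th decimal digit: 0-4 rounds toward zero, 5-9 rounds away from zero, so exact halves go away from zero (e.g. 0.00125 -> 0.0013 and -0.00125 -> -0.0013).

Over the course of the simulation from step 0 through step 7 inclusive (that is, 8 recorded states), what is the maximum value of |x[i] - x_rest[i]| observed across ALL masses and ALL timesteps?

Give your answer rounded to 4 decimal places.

Answer: 1.5082

Derivation:
Step 0: x=[2.0000 7.0000 9.0000] v=[0.0000 0.0000 1.0000]
Step 1: x=[2.1200 6.8800 9.2400] v=[0.6000 -0.6000 1.2000]
Step 2: x=[2.3456 6.6640 9.5056] v=[1.1280 -1.0800 1.3280]
Step 3: x=[2.6501 6.3889 9.7775] v=[1.5226 -1.3754 1.3597]
Step 4: x=[2.9982 6.0998 10.0339] v=[1.7403 -1.4454 1.2820]
Step 5: x=[3.3504 5.8440 10.2529] v=[1.7610 -1.2789 1.0952]
Step 6: x=[3.6683 5.6648 10.4156] v=[1.5896 -0.8958 0.8134]
Step 7: x=[3.9193 5.5958 10.5082] v=[1.2552 -0.3449 0.4632]
Max displacement = 1.5082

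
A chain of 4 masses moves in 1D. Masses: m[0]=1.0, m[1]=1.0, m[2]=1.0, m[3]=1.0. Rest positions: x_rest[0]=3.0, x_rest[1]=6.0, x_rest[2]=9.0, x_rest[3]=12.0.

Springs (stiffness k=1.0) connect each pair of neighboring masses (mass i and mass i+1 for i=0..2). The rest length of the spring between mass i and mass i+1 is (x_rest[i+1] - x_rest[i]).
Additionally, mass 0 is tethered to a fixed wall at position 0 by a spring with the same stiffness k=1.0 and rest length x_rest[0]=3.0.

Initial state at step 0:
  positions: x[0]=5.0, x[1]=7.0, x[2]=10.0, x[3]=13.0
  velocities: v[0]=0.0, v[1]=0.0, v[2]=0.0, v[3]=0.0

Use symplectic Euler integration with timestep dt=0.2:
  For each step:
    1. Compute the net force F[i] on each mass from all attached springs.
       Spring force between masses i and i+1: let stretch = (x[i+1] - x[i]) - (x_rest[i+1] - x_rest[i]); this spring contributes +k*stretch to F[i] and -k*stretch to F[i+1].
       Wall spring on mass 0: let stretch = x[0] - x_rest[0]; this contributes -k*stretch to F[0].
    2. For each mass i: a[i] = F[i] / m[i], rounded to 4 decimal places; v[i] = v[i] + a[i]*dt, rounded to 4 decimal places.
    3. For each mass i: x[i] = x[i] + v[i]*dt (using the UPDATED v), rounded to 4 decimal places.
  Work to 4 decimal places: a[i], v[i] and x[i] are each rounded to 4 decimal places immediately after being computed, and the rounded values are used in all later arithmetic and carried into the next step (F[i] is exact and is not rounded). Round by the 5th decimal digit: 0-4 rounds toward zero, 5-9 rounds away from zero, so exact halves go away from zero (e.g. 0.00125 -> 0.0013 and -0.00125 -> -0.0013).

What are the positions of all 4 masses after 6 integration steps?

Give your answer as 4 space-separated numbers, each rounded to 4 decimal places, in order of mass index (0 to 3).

Answer: 3.1681 7.3699 10.0781 13.0046

Derivation:
Step 0: x=[5.0000 7.0000 10.0000 13.0000] v=[0.0000 0.0000 0.0000 0.0000]
Step 1: x=[4.8800 7.0400 10.0000 13.0000] v=[-0.6000 0.2000 0.0000 0.0000]
Step 2: x=[4.6512 7.1120 10.0016 13.0000] v=[-1.1440 0.3600 0.0080 0.0000]
Step 3: x=[4.3348 7.2012 10.0076 13.0001] v=[-1.5821 0.4458 0.0298 0.0003]
Step 4: x=[3.9596 7.2880 10.0210 13.0005] v=[-1.8758 0.4338 0.0670 0.0018]
Step 5: x=[3.5592 7.3509 10.0443 13.0017] v=[-2.0020 0.3147 0.1163 0.0059]
Step 6: x=[3.1681 7.3699 10.0781 13.0046] v=[-1.9555 0.0950 0.1691 0.0144]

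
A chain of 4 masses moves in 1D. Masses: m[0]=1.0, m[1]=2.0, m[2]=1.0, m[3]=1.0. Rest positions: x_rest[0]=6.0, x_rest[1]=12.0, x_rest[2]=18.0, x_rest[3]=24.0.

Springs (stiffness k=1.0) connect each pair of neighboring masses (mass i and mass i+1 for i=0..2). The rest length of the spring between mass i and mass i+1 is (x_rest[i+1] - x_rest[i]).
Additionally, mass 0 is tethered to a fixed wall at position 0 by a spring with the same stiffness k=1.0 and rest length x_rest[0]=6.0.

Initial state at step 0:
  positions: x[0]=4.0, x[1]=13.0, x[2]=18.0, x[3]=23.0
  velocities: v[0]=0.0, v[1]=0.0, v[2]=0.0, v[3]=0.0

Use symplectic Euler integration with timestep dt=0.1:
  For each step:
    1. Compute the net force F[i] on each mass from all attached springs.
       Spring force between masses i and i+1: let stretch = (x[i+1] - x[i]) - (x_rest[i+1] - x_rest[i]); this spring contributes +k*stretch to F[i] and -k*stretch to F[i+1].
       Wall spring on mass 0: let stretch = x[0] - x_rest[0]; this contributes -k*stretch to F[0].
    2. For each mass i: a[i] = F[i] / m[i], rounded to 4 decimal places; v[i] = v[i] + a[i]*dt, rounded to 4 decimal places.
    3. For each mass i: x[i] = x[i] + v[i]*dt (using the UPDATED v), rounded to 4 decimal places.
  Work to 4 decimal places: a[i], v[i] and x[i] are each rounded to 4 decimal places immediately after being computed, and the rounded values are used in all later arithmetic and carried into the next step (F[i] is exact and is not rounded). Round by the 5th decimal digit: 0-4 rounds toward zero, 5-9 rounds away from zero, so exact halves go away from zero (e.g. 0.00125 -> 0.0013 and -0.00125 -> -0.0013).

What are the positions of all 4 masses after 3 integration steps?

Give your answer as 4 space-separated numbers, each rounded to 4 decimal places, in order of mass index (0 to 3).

Answer: 4.2940 12.8823 17.9995 23.0595

Derivation:
Step 0: x=[4.0000 13.0000 18.0000 23.0000] v=[0.0000 0.0000 0.0000 0.0000]
Step 1: x=[4.0500 12.9800 18.0000 23.0100] v=[0.5000 -0.2000 0.0000 0.1000]
Step 2: x=[4.1488 12.9405 17.9999 23.0299] v=[0.9880 -0.3955 -0.0010 0.1990]
Step 3: x=[4.2940 12.8823 17.9995 23.0595] v=[1.4523 -0.5821 -0.0039 0.2960]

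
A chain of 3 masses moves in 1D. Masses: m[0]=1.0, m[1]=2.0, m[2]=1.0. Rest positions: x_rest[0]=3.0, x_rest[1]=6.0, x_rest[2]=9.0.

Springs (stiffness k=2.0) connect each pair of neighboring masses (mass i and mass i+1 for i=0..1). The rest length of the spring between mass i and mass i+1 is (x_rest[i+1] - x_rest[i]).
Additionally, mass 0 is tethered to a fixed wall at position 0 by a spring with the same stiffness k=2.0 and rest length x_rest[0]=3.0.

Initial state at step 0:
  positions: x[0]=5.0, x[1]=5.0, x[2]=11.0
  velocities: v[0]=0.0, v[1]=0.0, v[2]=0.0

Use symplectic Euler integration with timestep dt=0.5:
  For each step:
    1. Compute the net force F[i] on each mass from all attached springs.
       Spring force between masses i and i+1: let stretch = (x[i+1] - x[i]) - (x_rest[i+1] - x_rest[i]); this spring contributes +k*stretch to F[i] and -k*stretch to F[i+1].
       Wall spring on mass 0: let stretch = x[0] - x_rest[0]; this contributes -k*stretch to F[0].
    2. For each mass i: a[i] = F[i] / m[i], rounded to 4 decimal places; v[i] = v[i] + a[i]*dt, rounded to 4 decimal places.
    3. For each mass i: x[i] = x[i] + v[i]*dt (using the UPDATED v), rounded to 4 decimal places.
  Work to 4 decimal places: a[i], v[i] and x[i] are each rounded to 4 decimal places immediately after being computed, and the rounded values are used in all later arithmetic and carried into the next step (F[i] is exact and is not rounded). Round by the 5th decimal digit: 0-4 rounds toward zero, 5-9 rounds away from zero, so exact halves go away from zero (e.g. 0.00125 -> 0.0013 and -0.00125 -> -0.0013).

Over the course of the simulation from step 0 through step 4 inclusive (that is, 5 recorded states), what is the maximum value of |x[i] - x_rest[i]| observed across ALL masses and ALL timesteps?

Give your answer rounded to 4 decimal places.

Step 0: x=[5.0000 5.0000 11.0000] v=[0.0000 0.0000 0.0000]
Step 1: x=[2.5000 6.5000 9.5000] v=[-5.0000 3.0000 -3.0000]
Step 2: x=[0.7500 7.7500 8.0000] v=[-3.5000 2.5000 -3.0000]
Step 3: x=[2.1250 7.3125 7.8750] v=[2.7500 -0.8750 -0.2500]
Step 4: x=[5.0313 5.7188 8.9688] v=[5.8125 -3.1875 2.1875]
Max displacement = 2.2500

Answer: 2.2500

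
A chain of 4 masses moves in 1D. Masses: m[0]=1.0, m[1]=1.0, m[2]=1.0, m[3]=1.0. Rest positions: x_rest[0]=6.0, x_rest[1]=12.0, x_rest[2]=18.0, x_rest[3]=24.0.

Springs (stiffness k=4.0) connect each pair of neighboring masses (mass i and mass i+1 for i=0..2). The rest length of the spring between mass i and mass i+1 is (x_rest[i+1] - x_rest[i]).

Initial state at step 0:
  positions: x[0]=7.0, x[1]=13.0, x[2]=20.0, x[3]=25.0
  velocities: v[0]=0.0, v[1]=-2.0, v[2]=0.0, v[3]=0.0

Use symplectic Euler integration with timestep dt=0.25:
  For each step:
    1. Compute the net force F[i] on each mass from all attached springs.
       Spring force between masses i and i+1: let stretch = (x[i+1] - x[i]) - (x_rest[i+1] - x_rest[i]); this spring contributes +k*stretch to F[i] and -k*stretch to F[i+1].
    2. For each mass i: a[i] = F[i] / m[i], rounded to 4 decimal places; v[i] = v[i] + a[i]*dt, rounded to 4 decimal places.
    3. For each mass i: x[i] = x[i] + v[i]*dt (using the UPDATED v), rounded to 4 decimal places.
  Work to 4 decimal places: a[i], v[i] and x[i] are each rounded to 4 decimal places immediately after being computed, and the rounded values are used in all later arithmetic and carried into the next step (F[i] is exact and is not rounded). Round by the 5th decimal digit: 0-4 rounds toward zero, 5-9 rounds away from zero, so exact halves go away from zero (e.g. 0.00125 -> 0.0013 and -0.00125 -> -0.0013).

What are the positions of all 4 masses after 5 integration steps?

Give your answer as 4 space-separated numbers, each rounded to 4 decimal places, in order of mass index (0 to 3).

Step 0: x=[7.0000 13.0000 20.0000 25.0000] v=[0.0000 -2.0000 0.0000 0.0000]
Step 1: x=[7.0000 12.7500 19.5000 25.2500] v=[0.0000 -1.0000 -2.0000 1.0000]
Step 2: x=[6.9375 12.7500 18.7500 25.5625] v=[-0.2500 0.0000 -3.0000 1.2500]
Step 3: x=[6.8281 12.7969 18.2031 25.6719] v=[-0.4375 0.1875 -2.1875 0.4375]
Step 4: x=[6.7109 12.7031 18.1719 25.4141] v=[-0.4687 -0.3751 -0.1249 -1.0313]
Step 5: x=[6.5918 12.4785 18.5840 24.8457] v=[-0.4765 -0.8985 1.6485 -2.2735]

Answer: 6.5918 12.4785 18.5840 24.8457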